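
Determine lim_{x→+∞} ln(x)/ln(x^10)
This is an ∞/∞ indeterminate form as x → +∞.
Write ln(x^10) = 10·ln(x), reducing the quotient to 1/10.
Limit = 1/10.

Final answer: 1/10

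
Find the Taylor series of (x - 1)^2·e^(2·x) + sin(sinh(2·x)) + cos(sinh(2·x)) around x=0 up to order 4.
-2·x^4 - 2·x^3/3 - 3·x^2 + 2·x + 2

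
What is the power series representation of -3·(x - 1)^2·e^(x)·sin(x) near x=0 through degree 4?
-x^4 + 2·x^3 + 3·x^2 - 3·x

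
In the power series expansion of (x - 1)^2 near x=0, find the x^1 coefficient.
Expand to order 1: (x - 1)^2 = 1 - 2·x + O(x^2).
The coefficient of x^1 is -2.

Final answer: -2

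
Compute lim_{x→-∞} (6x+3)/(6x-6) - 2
Evaluate the dominant behaviour as x → -∞; each term tends to a finite value or vanishes.
Limit = -1.

Final answer: -1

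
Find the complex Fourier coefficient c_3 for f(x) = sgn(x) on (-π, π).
Compute the real Fourier coefficients first: a_3 = 0, b_3 = 4/(3·π).
Then c_3 = (a_3 − i·b_3)/2 = -2·i/(3·π).

Final answer: -2·i/(3·π)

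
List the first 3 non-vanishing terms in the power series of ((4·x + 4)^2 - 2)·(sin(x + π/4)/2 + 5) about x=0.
x^2·(41·√(2)/4 + 80) + x·(23·√(2)/2 + 160) + 7·√(2)/2 + 70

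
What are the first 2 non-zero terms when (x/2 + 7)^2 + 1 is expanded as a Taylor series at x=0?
7·x + 50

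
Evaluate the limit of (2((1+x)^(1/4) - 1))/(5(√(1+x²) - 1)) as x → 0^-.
Both numerator and denominator → 0 as x → 0^-; this is a 0/0 indeterminate form.
Expand each to leading order near x = 0: numerator ~ x/2, denominator ~ 5·x^2/2.
The limit of the ratio is -∞.

Final answer: -∞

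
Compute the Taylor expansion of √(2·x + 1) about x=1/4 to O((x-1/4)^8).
√(6)/2 + √(6)·(x - 1/4)/3 - √(6)·(x - 1/4)^2/9 + 2·√(6)·(x - 1/4)^3/27 - 5·√(6)·(x - 1/4)^4/81 + 14·√(6)·(x - 1/4)^5/243 - 14·√(6)·(x - 1/4)^6/243 + 44·√(6)·(x - 1/4)^7/729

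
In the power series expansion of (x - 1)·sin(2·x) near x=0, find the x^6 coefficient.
Expand to order 6: (x - 1)·sin(2·x) = 4·x^6/15 - 4·x^5/15 - 4·x^4/3 + 4·x^3/3 + 2·x^2 - 2·x + O(x^7).
The coefficient of x^6 is 4/15.

Final answer: 4/15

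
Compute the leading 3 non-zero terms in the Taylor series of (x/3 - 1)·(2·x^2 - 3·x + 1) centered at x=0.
-3·x^2 + 10·x/3 - 1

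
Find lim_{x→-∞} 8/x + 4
Evaluate the dominant behaviour as x → -∞; each term tends to a finite value or vanishes.
Limit = 4.

Final answer: 4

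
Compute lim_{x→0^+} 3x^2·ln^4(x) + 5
The product is a 0·∞ indeterminate form at x → 0⁺.
Rewrite the product as 3·ln^4(x) / x^(-2) and apply L'Hôpital, or use the standard hierarchy x^(-2) ≫ |ln x|^4 as x → 0⁺.
The indeterminate product → 0, so the limit = 5.

Final answer: 5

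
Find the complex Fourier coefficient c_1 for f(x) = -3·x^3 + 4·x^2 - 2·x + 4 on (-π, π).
Compute the real Fourier coefficients first: a_1 = -16, b_1 = 32 - 6·π^2.
Then c_1 = (a_1 − i·b_1)/2 = -8 - 16·i + 3·i·π^2.

Final answer: -8 - 16·i + 3·i·π^2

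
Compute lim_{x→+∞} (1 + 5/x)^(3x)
As x → +∞: write (1 + 5/x)^(3x) = ((1 + 5/x)^x)^3 → (e^5)^3 = e^15.
Limit = e^(15).

Final answer: e^(15)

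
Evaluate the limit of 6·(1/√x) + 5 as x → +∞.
Evaluate the dominant behaviour as x → +∞; each term tends to a finite value or vanishes.
Limit = 5.

Final answer: 5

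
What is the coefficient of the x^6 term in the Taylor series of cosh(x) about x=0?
Expand to order 6: cosh(x) = x^6/720 + x^4/24 + x^2/2 + 1 + O(x^7).
The coefficient of x^6 is 1/720.

Final answer: 1/720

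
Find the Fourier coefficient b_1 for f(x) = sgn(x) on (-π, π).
b_1 = (1/π) ∫_{-π}^{π} f(x)·sin(1x) dx.
Evaluate the integral (use parity and integration by parts as needed): b_1 = 4/π.

Final answer: 4/π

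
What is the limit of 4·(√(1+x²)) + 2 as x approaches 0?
Direct substitution at x = 0 gives 6.

Final answer: 6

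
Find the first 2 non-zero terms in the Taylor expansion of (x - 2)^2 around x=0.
4 - 4·x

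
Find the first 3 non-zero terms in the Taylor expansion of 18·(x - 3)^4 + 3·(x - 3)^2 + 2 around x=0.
975·x^2 - 1962·x + 1487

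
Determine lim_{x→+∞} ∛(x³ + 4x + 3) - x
This is an ∞ − ∞ indeterminate form.
Multiply by (A² + AB + B²)/(A² + AB + B²) where A = ∛(x³+4x + 3), B = x to use A³ − B³ = (A−B)(A²+AB+B²); the x³ terms cancel, leaving (4x + 3)/(A²+AB+B²) with denominator ~ 3x², so the limit is 0.
Limit = 0.

Final answer: 0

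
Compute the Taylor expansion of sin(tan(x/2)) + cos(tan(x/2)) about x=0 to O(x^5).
-7·x^4/384 + x^3/48 - x^2/8 + x/2 + 1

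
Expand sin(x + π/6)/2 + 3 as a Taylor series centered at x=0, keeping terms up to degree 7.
-√(3)·x^7/20160 - x^6/2880 + √(3)·x^5/480 + x^4/96 - √(3)·x^3/24 - x^2/8 + √(3)·x/4 + 13/4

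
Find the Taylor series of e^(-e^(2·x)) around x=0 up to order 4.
2·x^4·e^(-1)/3 + 4·x^3·e^(-1)/3 - 2·x·e^(-1) + e^(-1)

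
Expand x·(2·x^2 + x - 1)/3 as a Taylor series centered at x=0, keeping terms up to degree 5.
2·x^3/3 + x^2/3 - x/3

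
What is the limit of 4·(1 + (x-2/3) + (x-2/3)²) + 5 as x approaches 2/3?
Direct substitution at x = 2/3 gives 9.

Final answer: 9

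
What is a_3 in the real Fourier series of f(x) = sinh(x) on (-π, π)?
a_3 = (1/π) ∫_{-π}^{π} f(x)·cos(3x) dx.
Evaluate the integral (use parity and integration by parts as needed): a_3 = 0.

Final answer: 0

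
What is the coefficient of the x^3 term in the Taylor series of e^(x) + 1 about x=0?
Expand to order 3: e^(x) + 1 = x^3/6 + x^2/2 + x + 2 + O(x^4).
The coefficient of x^3 is 1/6.

Final answer: 1/6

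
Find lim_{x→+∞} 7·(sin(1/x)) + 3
Evaluate the dominant behaviour as x → +∞; each term tends to a finite value or vanishes.
Limit = 3.

Final answer: 3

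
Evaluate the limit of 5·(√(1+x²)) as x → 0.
Direct substitution at x = 0 gives 5.

Final answer: 5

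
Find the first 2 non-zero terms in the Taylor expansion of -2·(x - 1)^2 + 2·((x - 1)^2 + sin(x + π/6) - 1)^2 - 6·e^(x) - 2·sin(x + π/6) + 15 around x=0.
13/2 - 6·x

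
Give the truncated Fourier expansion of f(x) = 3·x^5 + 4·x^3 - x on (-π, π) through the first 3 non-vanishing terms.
(-112·π^2 + 6·π^4 + 670)·sin(x) + (-3·π^4 - 31/2 + 11·π^2)·sin(2·x) + (-16·π^2/9 + 14/27 + 2·π^4)·sin(3·x)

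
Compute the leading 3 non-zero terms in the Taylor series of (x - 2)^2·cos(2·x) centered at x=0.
-7·x^2 - 4·x + 4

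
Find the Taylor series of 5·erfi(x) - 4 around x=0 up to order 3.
10·x^3/(3·√(π)) + 10·x/√(π) - 4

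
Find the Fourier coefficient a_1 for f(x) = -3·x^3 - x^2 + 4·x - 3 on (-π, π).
a_1 = (1/π) ∫_{-π}^{π} f(x)·cos(1x) dx.
Evaluate the integral (use parity and integration by parts as needed): a_1 = 4.

Final answer: 4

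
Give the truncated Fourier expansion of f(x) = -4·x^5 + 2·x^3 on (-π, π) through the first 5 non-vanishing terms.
(-984 - 8·π^4 + 164·π^2)·sin(x) + (-22·π^2 + 33 + 4·π^4)·sin(2·x) + (-8·π^4/3 - 392/81 + 196·π^2/27)·sin(3·x) + (-7·π^2/2 + 21/16 + 2·π^4)·sin(4·x) + (-8·π^4/5 - 312/625 + 52·π^2/25)·sin(5·x)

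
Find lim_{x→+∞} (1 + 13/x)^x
As x → +∞: this is the defining limit (1 + 13/x)^x → e^13.
Limit = e^(13).

Final answer: e^(13)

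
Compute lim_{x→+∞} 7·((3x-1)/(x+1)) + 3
Evaluate the dominant behaviour as x → +∞; each term tends to a finite value or vanishes.
Limit = 24.

Final answer: 24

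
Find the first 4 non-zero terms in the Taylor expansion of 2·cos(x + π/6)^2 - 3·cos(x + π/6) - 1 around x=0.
x^3·(-1/4 + 2·√(3)/3) + x^2·(-1 + 3·√(3)/4) + x·(3/2 - √(3)) - 3·√(3)/2 + 1/2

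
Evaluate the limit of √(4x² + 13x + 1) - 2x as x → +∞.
As x → +∞: multiply by the conjugate to get (13x+1)/(√(4x²+13x+1)+2x); the denominator ~ 4x, so the limit is 13/4.
Limit = 13/4.

Final answer: 13/4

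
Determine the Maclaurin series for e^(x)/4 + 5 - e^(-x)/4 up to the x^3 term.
x^3/12 + x/2 + 5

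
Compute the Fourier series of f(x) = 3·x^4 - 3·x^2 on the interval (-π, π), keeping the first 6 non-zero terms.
(156 - 24·π^2)·cos(x) + (-12 + 6·π^2)·cos(2·x) + (28/9 - 8·π^2/3)·cos(3·x) + (-21/16 + 3·π^2/2)·cos(4·x) + (444/625 - 24·π^2/25)·cos(5·x) - π^2 + 3·π^4/5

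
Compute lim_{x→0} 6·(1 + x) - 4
Direct substitution at x = 0 gives 2.

Final answer: 2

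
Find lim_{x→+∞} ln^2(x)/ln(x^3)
This is an ∞/∞ indeterminate form as x → +∞.
Write ln(x^3) = 3·ln(x), reducing the quotient to ln(x)/3 → ∞.
Limit = ∞.

Final answer: ∞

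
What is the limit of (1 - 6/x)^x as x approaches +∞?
As x → +∞: this is the defining limit (1 - 6/x)^x → e^(-6).
Limit = e^(-6).

Final answer: e^(-6)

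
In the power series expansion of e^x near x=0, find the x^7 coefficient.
Expand to order 7: e^x = x^7/5040 + x^6/720 + x^5/120 + x^4/24 + x^3/6 + x^2/2 + x + 1 + O(x^8).
The coefficient of x^7 is 1/5040.

Final answer: 1/5040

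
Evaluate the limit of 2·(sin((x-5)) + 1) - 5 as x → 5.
Direct substitution at x = 5 gives -3.

Final answer: -3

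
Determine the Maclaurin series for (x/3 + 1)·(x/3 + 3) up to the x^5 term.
x^2/9 + 4·x/3 + 3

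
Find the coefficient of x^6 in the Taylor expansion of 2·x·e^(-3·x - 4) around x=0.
Expand to order 6: 2·x·e^(-3·x - 4) = -81·x^6·e^(-4)/20 + 27·x^5·e^(-4)/4 - 9·x^4·e^(-4) + 9·x^3·e^(-4) - 6·x^2·e^(-4) + 2·x·e^(-4) + O(x^7).
The coefficient of x^6 is -81·e^(-4)/20.

Final answer: -81·e^(-4)/20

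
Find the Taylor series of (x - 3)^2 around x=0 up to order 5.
x^2 - 6·x + 9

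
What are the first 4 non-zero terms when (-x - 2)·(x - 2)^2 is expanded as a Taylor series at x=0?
-x^3 + 2·x^2 + 4·x - 8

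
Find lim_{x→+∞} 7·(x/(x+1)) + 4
Evaluate the dominant behaviour as x → +∞; each term tends to a finite value or vanishes.
Limit = 11.

Final answer: 11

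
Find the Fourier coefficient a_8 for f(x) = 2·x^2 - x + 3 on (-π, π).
a_8 = (1/π) ∫_{-π}^{π} f(x)·cos(8x) dx.
Evaluate the integral (use parity and integration by parts as needed): a_8 = 1/8.

Final answer: 1/8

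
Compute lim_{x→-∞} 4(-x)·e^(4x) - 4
The product is a 0·∞ indeterminate form at x → -∞.
Rewrite the product as 4(-x) / e^(-4x) (an ∞/∞ form) and apply L'Hôpital, or use the standard hierarchy e^(4|x|) ≫ |(-x)| as x → -∞.
The indeterminate product → 0, so the limit = -4.

Final answer: -4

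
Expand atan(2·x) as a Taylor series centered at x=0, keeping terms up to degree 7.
-128·x^7/7 + 32·x^5/5 - 8·x^3/3 + 2·x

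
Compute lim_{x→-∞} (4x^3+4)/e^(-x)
This is an ∞/∞ indeterminate form as x → -∞.
Compare growth rates of the dominant terms (exponentials ≫ polynomials ≫ logarithms), or apply L'Hôpital's rule; the quotient → 0.
Limit = 0.

Final answer: 0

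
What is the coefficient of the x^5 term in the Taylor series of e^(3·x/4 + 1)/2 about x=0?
Expand to order 5: e^(3·x/4 + 1)/2 = 81·e·x^5/81920 + 27·e·x^4/4096 + 9·e·x^3/256 + 9·e·x^2/64 + 3·e·x/8 + e/2 + O(x^6).
The coefficient of x^5 is 81·e/81920.

Final answer: 81·e/81920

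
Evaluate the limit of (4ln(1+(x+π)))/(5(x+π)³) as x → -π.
Both numerator and denominator → 0 as x → -π; this is a 0/0 indeterminate form.
Expand each to leading order near x = -π: numerator ~ 4·(x + π), denominator ~ 5·(x + π)^3.
The limit of the ratio is ∞.

Final answer: ∞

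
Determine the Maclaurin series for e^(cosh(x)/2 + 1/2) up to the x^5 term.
5·e·x^4/96 + e·x^2/4 + e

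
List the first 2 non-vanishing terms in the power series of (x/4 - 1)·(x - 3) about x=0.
3 - 7·x/4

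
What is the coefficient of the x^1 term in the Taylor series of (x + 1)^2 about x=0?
Expand to order 1: (x + 1)^2 = 2·x + 1 + O(x^2).
The coefficient of x^1 is 2.

Final answer: 2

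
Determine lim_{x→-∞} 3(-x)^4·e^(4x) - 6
The product is a 0·∞ indeterminate form at x → -∞.
Rewrite the product as 3(-x)^4 / e^(-4x) (an ∞/∞ form) and apply L'Hôpital, or use the standard hierarchy e^(4|x|) ≫ |(-x)^4| as x → -∞.
The indeterminate product → 0, so the limit = -6.

Final answer: -6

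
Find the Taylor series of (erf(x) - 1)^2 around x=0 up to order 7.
2·x^7/(21·√(π)) + 56·x^6/(45·π) - 2·x^5/(5·√(π)) - 8·x^4/(3·π) + 4·x^3/(3·√(π)) + 4·x^2/π - 4·x/√(π) + 1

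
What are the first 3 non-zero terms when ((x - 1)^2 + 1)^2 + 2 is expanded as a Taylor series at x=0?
8·x^2 - 8·x + 6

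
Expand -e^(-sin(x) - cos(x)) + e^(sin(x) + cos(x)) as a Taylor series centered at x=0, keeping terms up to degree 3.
x^3·(-e/2 + e^(-1)/2) - x^2·e^(-1) + x·(e^(-1) + e) - e^(-1) + e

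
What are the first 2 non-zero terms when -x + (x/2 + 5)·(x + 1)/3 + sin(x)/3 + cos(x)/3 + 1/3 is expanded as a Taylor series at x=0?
7·x/6 + 7/3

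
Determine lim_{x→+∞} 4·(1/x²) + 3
Evaluate the dominant behaviour as x → +∞; each term tends to a finite value or vanishes.
Limit = 3.

Final answer: 3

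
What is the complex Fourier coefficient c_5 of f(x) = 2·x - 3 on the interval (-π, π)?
Compute the real Fourier coefficients first: a_5 = 0, b_5 = 4/5.
Then c_5 = (a_5 − i·b_5)/2 = -2·i/5.

Final answer: -2·i/5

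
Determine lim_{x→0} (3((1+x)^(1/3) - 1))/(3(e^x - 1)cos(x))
Both numerator and denominator → 0 as x → 0; this is a 0/0 indeterminate form.
Expand each to leading order near x = 0: numerator ~ x, denominator ~ 3·x.
The limit of the ratio is 1/3.

Final answer: 1/3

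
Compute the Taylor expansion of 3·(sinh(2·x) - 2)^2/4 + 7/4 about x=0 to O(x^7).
32·x^6/15 - 4·x^5/5 + 4·x^4 - 4·x^3 + 3·x^2 - 6·x + 19/4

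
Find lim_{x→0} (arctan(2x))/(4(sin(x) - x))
Both numerator and denominator → 0 as x → 0; this is a 0/0 indeterminate form.
Expand each to leading order near x = 0: numerator ~ 2·x, denominator ~ -2·x^3/3.
The limit of the ratio is -∞.

Final answer: -∞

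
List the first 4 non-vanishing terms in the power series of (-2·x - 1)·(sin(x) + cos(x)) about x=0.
7·x^3/6 - 3·x^2/2 - 3·x - 1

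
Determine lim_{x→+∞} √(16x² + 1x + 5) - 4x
As x → +∞: multiply by the conjugate to get (1x+5)/(√(16x²+1x+5)+4x); the denominator ~ 8x, so the limit is 1/8.
Limit = 1/8.

Final answer: 1/8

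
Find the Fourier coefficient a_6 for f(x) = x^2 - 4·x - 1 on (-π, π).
a_6 = (1/π) ∫_{-π}^{π} f(x)·cos(6x) dx.
Evaluate the integral (use parity and integration by parts as needed): a_6 = 1/9.

Final answer: 1/9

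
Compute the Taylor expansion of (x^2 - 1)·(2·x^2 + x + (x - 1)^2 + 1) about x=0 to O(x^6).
3·x^4 - x^3 - x^2 + x - 2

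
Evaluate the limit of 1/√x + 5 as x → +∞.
Evaluate the dominant behaviour as x → +∞; each term tends to a finite value or vanishes.
Limit = 5.

Final answer: 5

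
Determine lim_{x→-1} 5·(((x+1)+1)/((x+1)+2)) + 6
Direct substitution at x = -1 gives 17/2.

Final answer: 17/2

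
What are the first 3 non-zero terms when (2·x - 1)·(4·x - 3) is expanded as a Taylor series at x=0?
8·x^2 - 10·x + 3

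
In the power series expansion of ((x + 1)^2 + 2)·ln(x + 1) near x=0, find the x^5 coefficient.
Expand to order 5: ((x + 1)^2 + 2)·ln(x + 1) = 13·x^5/30 - 7·x^4/12 + x^3 + x^2/2 + 3·x + O(x^6).
The coefficient of x^5 is 13/30.

Final answer: 13/30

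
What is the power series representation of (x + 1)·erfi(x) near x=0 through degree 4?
2·x^4/(3·√(π)) + 2·x^3/(3·√(π)) + 2·x^2/√(π) + 2·x/√(π)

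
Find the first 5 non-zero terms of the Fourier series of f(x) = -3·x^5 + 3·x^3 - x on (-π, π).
(-758 - 6·π^4 + 126·π^2)·sin(x) + (-18·π^2 + 28 + 3·π^4)·sin(2·x) + (-2·π^4 - 134/27 + 58·π^2/9)·sin(3·x) + (-27·π^2/8 + 113/64 + 3·π^4/2)·sin(4·x) + (-6·π^4/5 - 574/625 + 54·π^2/25)·sin(5·x)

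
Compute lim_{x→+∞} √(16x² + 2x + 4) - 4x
As x → +∞: multiply by the conjugate to get (2x+4)/(√(16x²+2x+4)+4x); the denominator ~ 8x, so the limit is 2/8 = 1/4.
Limit = 1/4.

Final answer: 1/4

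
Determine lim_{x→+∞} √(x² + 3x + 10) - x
This is an ∞ − ∞ indeterminate form.
Multiply and divide by the conjugate √(x²+3x + 10) + x; the x² terms cancel, leaving (3x + 10)/(√(x²+3x + 10)+x) → 3/2.
Limit = 3/2.

Final answer: 3/2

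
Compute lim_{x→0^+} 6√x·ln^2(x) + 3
The product is a 0·∞ indeterminate form at x → 0⁺.
Rewrite the product as 6·ln^2(x) / x^(-1/2) and apply L'Hôpital, or use the standard hierarchy x^(-1/2) ≫ |ln x|^2 as x → 0⁺.
The indeterminate product → 0, so the limit = 3.

Final answer: 3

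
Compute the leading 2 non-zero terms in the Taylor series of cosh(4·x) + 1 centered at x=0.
8·x^2 + 2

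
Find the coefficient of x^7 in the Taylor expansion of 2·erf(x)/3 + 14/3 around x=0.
Expand to order 7: 2·erf(x)/3 + 14/3 = -2·x^7/(63·√(π)) + 2·x^5/(15·√(π)) - 4·x^3/(9·√(π)) + 4·x/(3·√(π)) + 14/3 + O(x^8).
The coefficient of x^7 is -2/(63·√(π)).

Final answer: -2/(63·√(π))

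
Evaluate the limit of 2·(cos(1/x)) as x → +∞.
Evaluate the dominant behaviour as x → +∞; each term tends to a finite value or vanishes.
Limit = 2.

Final answer: 2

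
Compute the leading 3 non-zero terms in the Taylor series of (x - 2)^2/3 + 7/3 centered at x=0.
x^2/3 - 4·x/3 + 11/3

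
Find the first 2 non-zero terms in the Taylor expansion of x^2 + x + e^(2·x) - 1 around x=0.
3·x^2 + 3·x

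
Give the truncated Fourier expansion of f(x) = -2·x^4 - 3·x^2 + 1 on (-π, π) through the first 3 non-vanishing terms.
(-84 + 16·π^2)·cos(x) + (3 - 4·π^2)·cos(2·x) - 2·π^4/5 - π^2 + 1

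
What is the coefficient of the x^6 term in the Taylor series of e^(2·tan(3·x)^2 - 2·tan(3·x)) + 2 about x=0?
Expand to order 6: e^(2·tan(3·x)^2 - 2·tan(3·x)) + 2 = 62532·x^6/5 - 15228·x^5/5 + 756·x^4 - 162·x^3 + 36·x^2 - 6·x + 3 + O(x^7).
The coefficient of x^6 is 62532/5.

Final answer: 62532/5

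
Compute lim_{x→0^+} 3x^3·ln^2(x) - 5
The product is a 0·∞ indeterminate form at x → 0⁺.
Rewrite the product as 3·ln^2(x) / x^(-3) and apply L'Hôpital, or use the standard hierarchy x^(-3) ≫ |ln x|^2 as x → 0⁺.
The indeterminate product → 0, so the limit = -5.

Final answer: -5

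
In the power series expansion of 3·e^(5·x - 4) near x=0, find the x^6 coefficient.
Expand to order 6: 3·e^(5·x - 4) = 3125·x^6·e^(-4)/48 + 625·x^5·e^(-4)/8 + 625·x^4·e^(-4)/8 + 125·x^3·e^(-4)/2 + 75·x^2·e^(-4)/2 + 15·x·e^(-4) + 3·e^(-4) + O(x^7).
The coefficient of x^6 is 3125·e^(-4)/48.

Final answer: 3125·e^(-4)/48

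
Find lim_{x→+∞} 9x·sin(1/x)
As x → +∞: let u = 1/x → 0⁺; then 9·x·sin(1/x) = 9·1·sin(u)/u → 9·1·1 = 9.
Limit = 9.

Final answer: 9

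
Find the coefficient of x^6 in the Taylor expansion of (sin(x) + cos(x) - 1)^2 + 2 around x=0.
Expand to order 6: (sin(x) + cos(x) - 1)^2 + 2 = x^6/360 + x^5/4 - x^4/12 - x^3 + x^2 + 2 + O(x^7).
The coefficient of x^6 is 1/360.

Final answer: 1/360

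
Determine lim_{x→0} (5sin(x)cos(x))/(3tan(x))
Both numerator and denominator → 0 as x → 0; this is a 0/0 indeterminate form.
Expand each to leading order near x = 0: numerator ~ 5·x, denominator ~ 3·x.
The limit of the ratio is 5/3.

Final answer: 5/3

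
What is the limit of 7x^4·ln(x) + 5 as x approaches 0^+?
The product is a 0·∞ indeterminate form at x → 0⁺.
Rewrite the product as 7·ln(x) / x^(-4) and apply L'Hôpital, or use the standard hierarchy x^(-4) ≫ |ln x| as x → 0⁺.
The indeterminate product → 0, so the limit = 5.

Final answer: 5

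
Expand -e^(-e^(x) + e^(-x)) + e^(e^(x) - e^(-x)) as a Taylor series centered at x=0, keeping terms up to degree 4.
10·x^3/3 + 4·x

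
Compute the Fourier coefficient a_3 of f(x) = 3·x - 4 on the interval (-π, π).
a_3 = (1/π) ∫_{-π}^{π} f(x)·cos(3x) dx.
Evaluate the integral (use parity and integration by parts as needed): a_3 = 0.

Final answer: 0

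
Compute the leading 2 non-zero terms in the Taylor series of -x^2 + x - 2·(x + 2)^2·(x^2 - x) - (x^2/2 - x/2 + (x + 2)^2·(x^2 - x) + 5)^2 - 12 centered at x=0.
54·x - 37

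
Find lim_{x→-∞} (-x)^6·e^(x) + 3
The product is a 0·∞ indeterminate form at x → -∞.
Rewrite the product as (-x)^6 / e^(-x) (an ∞/∞ form) and apply L'Hôpital, or use the standard hierarchy e^(|x|) ≫ |(-x)^6| as x → -∞.
The indeterminate product → 0, so the limit = 3.

Final answer: 3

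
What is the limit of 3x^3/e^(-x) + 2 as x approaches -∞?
The quotient is an ∞/∞ indeterminate form as x → -∞.
Compare growth rates of the dominant terms (exponentials ≫ polynomials ≫ logarithms), or apply L'Hôpital's rule; the quotient → 0.
Adding the constant: 0 + 2 = 2. Limit = 2.

Final answer: 2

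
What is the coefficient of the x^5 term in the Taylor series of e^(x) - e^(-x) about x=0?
Expand to order 5: e^(x) - e^(-x) = x^5/60 + x^3/3 + 2·x + O(x^6).
The coefficient of x^5 is 1/60.

Final answer: 1/60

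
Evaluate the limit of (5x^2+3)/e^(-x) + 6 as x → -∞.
The quotient is an ∞/∞ indeterminate form as x → -∞.
Compare growth rates of the dominant terms (exponentials ≫ polynomials ≫ logarithms), or apply L'Hôpital's rule; the quotient → 0.
Adding the constant: 0 + 6 = 6. Limit = 6.

Final answer: 6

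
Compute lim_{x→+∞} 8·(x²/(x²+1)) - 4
Evaluate the dominant behaviour as x → +∞; each term tends to a finite value or vanishes.
Limit = 4.

Final answer: 4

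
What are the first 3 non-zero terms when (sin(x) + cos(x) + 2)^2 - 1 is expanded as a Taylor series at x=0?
-2·x^2 + 6·x + 8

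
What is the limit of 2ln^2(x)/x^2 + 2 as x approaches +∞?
The quotient is an ∞/∞ indeterminate form as x → +∞.
The polynomial denominator x^2 dominates the logarithmic numerator (any positive power of x ≫ ln^2(x) as x → ∞), so the quotient → 0.
Adding the constant: 0 + 2 = 2. Limit = 2.

Final answer: 2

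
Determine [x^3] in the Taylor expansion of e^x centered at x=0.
Expand to order 3: e^x = x^3/6 + x^2/2 + x + 1 + O(x^4).
The coefficient of x^3 is 1/6.

Final answer: 1/6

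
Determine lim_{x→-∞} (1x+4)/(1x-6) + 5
Evaluate the dominant behaviour as x → -∞; each term tends to a finite value or vanishes.
Limit = 6.

Final answer: 6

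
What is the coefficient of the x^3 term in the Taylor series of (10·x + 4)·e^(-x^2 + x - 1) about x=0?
Expand to order 3: (10·x + 4)·e^(-x^2 + x - 1) = -25·x^3·e^(-1)/3 + 8·x^2·e^(-1) + 14·x·e^(-1) + 4·e^(-1) + O(x^4).
The coefficient of x^3 is -25·e^(-1)/3.

Final answer: -25·e^(-1)/3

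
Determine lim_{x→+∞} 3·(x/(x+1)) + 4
Evaluate the dominant behaviour as x → +∞; each term tends to a finite value or vanishes.
Limit = 7.

Final answer: 7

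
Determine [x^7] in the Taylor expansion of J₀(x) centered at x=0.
Expand to order 7: J₀(x) = -x^6/2304 + x^4/64 - x^2/4 + 1 + O(x^8).
The coefficient of x^7 is 0.

Final answer: 0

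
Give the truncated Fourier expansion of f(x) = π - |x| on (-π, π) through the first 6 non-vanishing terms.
4·cos(x)/π + 4·cos(3·x)/(9·π) + 4·cos(5·x)/(25·π) + 4·cos(7·x)/(49·π) + 4·cos(9·x)/(81·π) + π/2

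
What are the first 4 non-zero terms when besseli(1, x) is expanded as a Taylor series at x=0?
x^7/18432 + x^5/384 + x^3/16 + x/2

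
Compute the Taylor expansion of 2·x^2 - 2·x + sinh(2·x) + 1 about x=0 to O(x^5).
4·x^3/3 + 2·x^2 + 1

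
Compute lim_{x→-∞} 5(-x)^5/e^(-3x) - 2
The quotient is an ∞/∞ indeterminate form as x → -∞.
Compare growth rates of the dominant terms (exponentials ≫ polynomials ≫ logarithms), or apply L'Hôpital's rule; the quotient → 0.
Adding the constant: 0 - 2 = -2. Limit = -2.

Final answer: -2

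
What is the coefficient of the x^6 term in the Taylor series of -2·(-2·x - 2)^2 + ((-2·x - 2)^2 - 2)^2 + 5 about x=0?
Expand to order 6: -2·(-2·x - 2)^2 + ((-2·x - 2)^2 - 2)^2 + 5 = 16·x^4 + 64·x^3 + 72·x^2 + 16·x + 1 + O(x^7).
The coefficient of x^6 is 0.

Final answer: 0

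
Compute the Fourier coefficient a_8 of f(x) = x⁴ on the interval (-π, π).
a_8 = (1/π) ∫_{-π}^{π} f(x)·cos(8x) dx.
Evaluate the integral (use parity and integration by parts as needed): a_8 = -3/256 + π^2/8.

Final answer: -3/256 + π^2/8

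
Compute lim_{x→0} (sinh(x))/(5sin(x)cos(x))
Both numerator and denominator → 0 as x → 0; this is a 0/0 indeterminate form.
Expand each to leading order near x = 0: numerator ~ x, denominator ~ 5·x.
The limit of the ratio is 1/5.

Final answer: 1/5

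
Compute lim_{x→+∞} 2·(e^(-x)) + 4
Evaluate the dominant behaviour as x → +∞; each term tends to a finite value or vanishes.
Limit = 4.

Final answer: 4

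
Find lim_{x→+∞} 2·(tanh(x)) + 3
Evaluate the dominant behaviour as x → +∞; each term tends to a finite value or vanishes.
Limit = 5.

Final answer: 5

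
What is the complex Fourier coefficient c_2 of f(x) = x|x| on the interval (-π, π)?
Compute the real Fourier coefficients first: a_2 = 0, b_2 = -π.
Then c_2 = (a_2 − i·b_2)/2 = i·π/2.

Final answer: i·π/2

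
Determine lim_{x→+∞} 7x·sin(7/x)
As x → +∞: let u = 7/x → 0⁺; then 7·x·sin(7/x) = 7·7·sin(u)/u → 7·7·1 = 49.
Limit = 49.

Final answer: 49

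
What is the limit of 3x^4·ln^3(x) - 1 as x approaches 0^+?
The product is a 0·∞ indeterminate form at x → 0⁺.
Rewrite the product as 3·ln^3(x) / x^(-4) and apply L'Hôpital, or use the standard hierarchy x^(-4) ≫ |ln x|^3 as x → 0⁺.
The indeterminate product → 0, so the limit = -1.

Final answer: -1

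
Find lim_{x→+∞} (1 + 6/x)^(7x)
As x → +∞: write (1 + 6/x)^(7x) = ((1 + 6/x)^x)^7 → (e^6)^7 = e^42.
Limit = e^(42).

Final answer: e^(42)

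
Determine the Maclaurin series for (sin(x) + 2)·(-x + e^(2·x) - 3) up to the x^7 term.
23·x^7/504 + 83·x^6/360 + 17·x^5/20 + 5·x^4/2 + 5·x^3 + 5·x^2 - 4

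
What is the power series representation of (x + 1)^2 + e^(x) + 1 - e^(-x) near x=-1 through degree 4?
(-e^(2) + 1 + e)·e^(-1) + (1 + e^(2))·e^(-1)·(x + 1) + (-e^(2) + 1 + 2·e)·e^(-1)·(x + 1)^2/2 + (1 + e^(2))·e^(-1)·(x + 1)^3/6 + (1 - e^(2))·e^(-1)·(x + 1)^4/24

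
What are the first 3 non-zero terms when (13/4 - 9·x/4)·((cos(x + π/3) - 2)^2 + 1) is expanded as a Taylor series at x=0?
x^2·(39/8 - 27·√(3)/8) + x·(-117/16 + 39·√(3)/8) + 169/16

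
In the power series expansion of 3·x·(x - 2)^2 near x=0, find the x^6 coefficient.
Expand to order 6: 3·x·(x - 2)^2 = 3·x^3 - 12·x^2 + 12·x + O(x^7).
The coefficient of x^6 is 0.

Final answer: 0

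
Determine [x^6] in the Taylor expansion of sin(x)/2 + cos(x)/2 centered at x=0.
Expand to order 6: sin(x)/2 + cos(x)/2 = -x^6/1440 + x^5/240 + x^4/48 - x^3/12 - x^2/4 + x/2 + 1/2 + O(x^7).
The coefficient of x^6 is -1/1440.

Final answer: -1/1440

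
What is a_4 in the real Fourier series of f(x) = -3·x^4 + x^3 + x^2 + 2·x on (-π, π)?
a_4 = (1/π) ∫_{-π}^{π} f(x)·cos(4x) dx.
Evaluate the integral (use parity and integration by parts as needed): a_4 = 13/16 - 3·π^2/2.

Final answer: 13/16 - 3·π^2/2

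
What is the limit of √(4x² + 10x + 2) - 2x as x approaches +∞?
As x → +∞: multiply by the conjugate to get (10x+2)/(√(4x²+10x+2)+2x); the denominator ~ 4x, so the limit is 10/4 = 5/2.
Limit = 5/2.

Final answer: 5/2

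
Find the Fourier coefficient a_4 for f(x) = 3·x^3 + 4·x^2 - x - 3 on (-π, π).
a_4 = (1/π) ∫_{-π}^{π} f(x)·cos(4x) dx.
Evaluate the integral (use parity and integration by parts as needed): a_4 = 1.

Final answer: 1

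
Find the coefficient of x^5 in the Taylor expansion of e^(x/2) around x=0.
Expand to order 5: e^(x/2) = x^5/3840 + x^4/384 + x^3/48 + x^2/8 + x/2 + 1 + O(x^6).
The coefficient of x^5 is 1/3840.

Final answer: 1/3840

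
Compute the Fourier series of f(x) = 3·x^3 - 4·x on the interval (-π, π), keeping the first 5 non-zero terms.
(-44 + 6·π^2)·sin(x) + (17/2 - 3·π^2)·sin(2·x) + (-4 + 2·π^2)·sin(3·x) + (41/16 - 3·π^2/2)·sin(4·x) + (-236/125 + 6·π^2/5)·sin(5·x)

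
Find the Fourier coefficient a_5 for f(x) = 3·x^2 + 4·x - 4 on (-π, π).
a_5 = (1/π) ∫_{-π}^{π} f(x)·cos(5x) dx.
Evaluate the integral (use parity and integration by parts as needed): a_5 = -12/25.

Final answer: -12/25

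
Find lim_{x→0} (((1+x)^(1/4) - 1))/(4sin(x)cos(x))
Both numerator and denominator → 0 as x → 0; this is a 0/0 indeterminate form.
Expand each to leading order near x = 0: numerator ~ x/4, denominator ~ 4·x.
The limit of the ratio is 1/16.

Final answer: 1/16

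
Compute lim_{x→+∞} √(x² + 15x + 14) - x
This is an ∞ − ∞ indeterminate form.
Multiply and divide by the conjugate √(x²+15x + 14) + x; the x² terms cancel, leaving (15x + 14)/(√(x²+15x + 14)+x) → 15/2.
Limit = 15/2.

Final answer: 15/2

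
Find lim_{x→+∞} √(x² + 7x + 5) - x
This is an ∞ − ∞ indeterminate form.
Multiply and divide by the conjugate √(x²+7x + 5) + x; the x² terms cancel, leaving (7x + 5)/(√(x²+7x + 5)+x) → 7/2.
Limit = 7/2.

Final answer: 7/2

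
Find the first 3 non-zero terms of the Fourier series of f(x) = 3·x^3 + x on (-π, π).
(-34 + 6·π^2)·sin(x) + (7/2 - 3·π^2)·sin(2·x) + (-2/3 + 2·π^2)·sin(3·x)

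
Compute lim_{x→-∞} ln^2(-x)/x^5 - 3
The quotient is an ∞/∞ indeterminate form as x → -∞.
Compare growth rates of the dominant terms (exponentials ≫ polynomials ≫ logarithms), or apply L'Hôpital's rule; the quotient → 0.
Adding the constant: 0 - 3 = -3. Limit = -3.

Final answer: -3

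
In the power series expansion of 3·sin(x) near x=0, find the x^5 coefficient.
Expand to order 5: 3·sin(x) = x^5/40 - x^3/2 + 3·x + O(x^6).
The coefficient of x^5 is 1/40.

Final answer: 1/40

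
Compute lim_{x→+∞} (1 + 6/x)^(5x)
As x → +∞: write (1 + 6/x)^(5x) = ((1 + 6/x)^x)^5 → (e^6)^5 = e^30.
Limit = e^(30).

Final answer: e^(30)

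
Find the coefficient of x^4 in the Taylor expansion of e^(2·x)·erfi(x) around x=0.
Expand to order 4: e^(2·x)·erfi(x) = 4·x^4/√(π) + 14·x^3/(3·√(π)) + 4·x^2/√(π) + 2·x/√(π) + O(x^5).
The coefficient of x^4 is 4/√(π).

Final answer: 4/√(π)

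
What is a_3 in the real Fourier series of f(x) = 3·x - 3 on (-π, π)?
a_3 = (1/π) ∫_{-π}^{π} f(x)·cos(3x) dx.
Evaluate the integral (use parity and integration by parts as needed): a_3 = 0.

Final answer: 0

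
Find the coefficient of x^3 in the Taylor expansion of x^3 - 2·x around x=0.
Expand to order 3: x^3 - 2·x = x^3 - 2·x + O(x^4).
The coefficient of x^3 is 1.

Final answer: 1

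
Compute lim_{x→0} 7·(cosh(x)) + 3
Direct substitution at x = 0 gives 10.

Final answer: 10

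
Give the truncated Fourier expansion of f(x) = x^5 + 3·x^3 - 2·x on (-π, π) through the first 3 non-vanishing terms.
(-34·π^2 + 2·π^4 + 200)·sin(x) + (-π^4 - 1 + 2·π^2)·sin(2·x) + (-136/81 + 14·π^2/27 + 2·π^4/3)·sin(3·x)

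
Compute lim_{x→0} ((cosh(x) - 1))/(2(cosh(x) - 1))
Both numerator and denominator → 0 as x → 0; this is a 0/0 indeterminate form.
Expand each to leading order near x = 0: numerator ~ x^2/2, denominator ~ x^2.
The limit of the ratio is 1/2.

Final answer: 1/2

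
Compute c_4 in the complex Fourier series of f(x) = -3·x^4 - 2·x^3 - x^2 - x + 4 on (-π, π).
Compute the real Fourier coefficients first: a_4 = 5/16 - 3·π^2/2, b_4 = 1/8 + π^2.
Then c_4 = (a_4 − i·b_4)/2 = -3·π^2/4 + 5/32 - i·π^2/2 - i/16.

Final answer: -3·π^2/4 + 5/32 - i·π^2/2 - i/16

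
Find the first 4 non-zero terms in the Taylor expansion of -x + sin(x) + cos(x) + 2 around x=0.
x^4/24 - x^3/6 - x^2/2 + 3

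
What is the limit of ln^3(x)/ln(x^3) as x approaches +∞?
This is an ∞/∞ indeterminate form as x → +∞.
Write ln(x^3) = 3·ln(x), reducing the quotient to ln^2(x)/3 → ∞.
Limit = ∞.

Final answer: ∞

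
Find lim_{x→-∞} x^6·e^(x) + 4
The product is a 0·∞ indeterminate form at x → -∞.
Rewrite the product as x^6 / e^(-x) (an ∞/∞ form) and apply L'Hôpital, or use the standard hierarchy e^(|x|) ≫ |x^6| as x → -∞.
The indeterminate product → 0, so the limit = 4.

Final answer: 4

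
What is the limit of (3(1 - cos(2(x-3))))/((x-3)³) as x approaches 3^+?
Both numerator and denominator → 0 as x → 3^+; this is a 0/0 indeterminate form.
Expand each to leading order near x = 3: numerator ~ 6·(x - 3)^2, denominator ~ (x - 3)^3.
The limit of the ratio is ∞.

Final answer: ∞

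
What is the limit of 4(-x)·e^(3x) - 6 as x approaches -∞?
The product is a 0·∞ indeterminate form at x → -∞.
Rewrite the product as 4(-x) / e^(-3x) (an ∞/∞ form) and apply L'Hôpital, or use the standard hierarchy e^(3|x|) ≫ |(-x)| as x → -∞.
The indeterminate product → 0, so the limit = -6.

Final answer: -6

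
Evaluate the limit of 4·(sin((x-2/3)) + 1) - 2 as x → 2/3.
Direct substitution at x = 2/3 gives 2.

Final answer: 2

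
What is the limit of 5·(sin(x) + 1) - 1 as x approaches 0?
Direct substitution at x = 0 gives 4.

Final answer: 4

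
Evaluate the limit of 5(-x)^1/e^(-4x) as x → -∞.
This is an ∞/∞ indeterminate form as x → -∞.
Compare growth rates of the dominant terms (exponentials ≫ polynomials ≫ logarithms), or apply L'Hôpital's rule; the quotient → 0.
Limit = 0.

Final answer: 0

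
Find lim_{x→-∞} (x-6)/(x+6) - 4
Evaluate the dominant behaviour as x → -∞; each term tends to a finite value or vanishes.
Limit = -3.

Final answer: -3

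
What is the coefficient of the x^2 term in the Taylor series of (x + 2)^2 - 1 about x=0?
Expand to order 2: (x + 2)^2 - 1 = x^2 + 4·x + 3 + O(x^3).
The coefficient of x^2 is 1.

Final answer: 1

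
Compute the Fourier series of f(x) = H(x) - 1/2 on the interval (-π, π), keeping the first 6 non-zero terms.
2·sin(x)/π + 2·sin(3·x)/(3·π) + 2·sin(5·x)/(5·π) + 2·sin(7·x)/(7·π) + 2·sin(9·x)/(9·π) + 2·sin(11·x)/(11·π)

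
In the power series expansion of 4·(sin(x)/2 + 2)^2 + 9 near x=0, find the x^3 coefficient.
Expand to order 3: 4·(sin(x)/2 + 2)^2 + 9 = -4·x^3/3 + x^2 + 8·x + 25 + O(x^4).
The coefficient of x^3 is -4/3.

Final answer: -4/3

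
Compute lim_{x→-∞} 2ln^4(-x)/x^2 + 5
The quotient is an ∞/∞ indeterminate form as x → -∞.
Compare growth rates of the dominant terms (exponentials ≫ polynomials ≫ logarithms), or apply L'Hôpital's rule; the quotient → 0.
Adding the constant: 0 + 5 = 5. Limit = 5.

Final answer: 5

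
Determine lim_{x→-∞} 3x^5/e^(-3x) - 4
The quotient is an ∞/∞ indeterminate form as x → -∞.
Compare growth rates of the dominant terms (exponentials ≫ polynomials ≫ logarithms), or apply L'Hôpital's rule; the quotient → 0.
Adding the constant: 0 - 4 = -4. Limit = -4.

Final answer: -4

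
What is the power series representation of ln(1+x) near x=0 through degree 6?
-x^6/6 + x^5/5 - x^4/4 + x^3/3 - x^2/2 + x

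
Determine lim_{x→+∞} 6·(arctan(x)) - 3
Evaluate the dominant behaviour as x → +∞; each term tends to a finite value or vanishes.
Limit = -3 + 3·π.

Final answer: -3 + 3·π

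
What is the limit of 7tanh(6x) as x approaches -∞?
Evaluate the dominant behaviour as x → -∞; each term tends to a finite value or vanishes.
Limit = -7.

Final answer: -7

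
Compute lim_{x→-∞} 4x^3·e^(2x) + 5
The product is a 0·∞ indeterminate form at x → -∞.
Rewrite the product as 4x^3 / e^(-2x) (an ∞/∞ form) and apply L'Hôpital, or use the standard hierarchy e^(2|x|) ≫ |x^3| as x → -∞.
The indeterminate product → 0, so the limit = 5.

Final answer: 5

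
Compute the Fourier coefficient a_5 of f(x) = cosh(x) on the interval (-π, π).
a_5 = (1/π) ∫_{-π}^{π} f(x)·cos(5x) dx.
Evaluate the integral (use parity and integration by parts as needed): a_5 = -sinh(π)/(13·π).

Final answer: -sinh(π)/(13·π)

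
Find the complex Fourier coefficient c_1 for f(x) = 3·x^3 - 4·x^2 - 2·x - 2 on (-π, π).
Compute the real Fourier coefficients first: a_1 = 16, b_1 = -40 + 6·π^2.
Then c_1 = (a_1 − i·b_1)/2 = 8 - 3·i·π^2 + 20·i.

Final answer: 8 - 3·i·π^2 + 20·i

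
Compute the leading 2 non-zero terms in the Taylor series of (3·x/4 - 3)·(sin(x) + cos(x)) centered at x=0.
-9·x/4 - 3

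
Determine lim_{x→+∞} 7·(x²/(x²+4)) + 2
Evaluate the dominant behaviour as x → +∞; each term tends to a finite value or vanishes.
Limit = 9.

Final answer: 9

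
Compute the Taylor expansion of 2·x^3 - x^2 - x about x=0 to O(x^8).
2·x^3 - x^2 - x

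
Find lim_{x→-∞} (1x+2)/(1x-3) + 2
Evaluate the dominant behaviour as x → -∞; each term tends to a finite value or vanishes.
Limit = 3.

Final answer: 3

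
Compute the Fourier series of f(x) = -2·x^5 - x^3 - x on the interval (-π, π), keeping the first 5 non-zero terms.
(-470 - 4·π^4 + 78·π^2)·sin(x) + (-9·π^2 + 29/2 + 2·π^4)·sin(2·x) + (-4·π^4/3 - 178/81 + 62·π^2/27)·sin(3·x) + (-3·π^2/4 + 25/32 + π^4)·sin(4·x) + (-4·π^4/5 - 286/625 + 6·π^2/25)·sin(5·x)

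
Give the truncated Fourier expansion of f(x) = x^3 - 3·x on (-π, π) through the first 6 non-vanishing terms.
(-18 + 2·π^2)·sin(x) + (9/2 - π^2)·sin(2·x) + (-22/9 + 2·π^2/3)·sin(3·x) + (27/16 - π^2/2)·sin(4·x) + (-162/125 + 2·π^2/5)·sin(5·x) + (19/18 - π^2/3)·sin(6·x)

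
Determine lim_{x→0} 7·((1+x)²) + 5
Direct substitution at x = 0 gives 12.

Final answer: 12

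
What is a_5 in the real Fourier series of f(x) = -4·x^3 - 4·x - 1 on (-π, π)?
a_5 = (1/π) ∫_{-π}^{π} f(x)·cos(5x) dx.
Evaluate the integral (use parity and integration by parts as needed): a_5 = 0.

Final answer: 0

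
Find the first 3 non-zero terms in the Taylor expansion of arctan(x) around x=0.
x^5/5 - x^3/3 + x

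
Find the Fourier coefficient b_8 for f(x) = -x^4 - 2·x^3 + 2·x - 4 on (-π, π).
b_8 = (1/π) ∫_{-π}^{π} f(x)·sin(8x) dx.
Evaluate the integral (use parity and integration by parts as needed): b_8 = -35/64 + π^2/2.

Final answer: -35/64 + π^2/2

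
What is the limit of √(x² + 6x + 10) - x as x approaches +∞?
This is an ∞ − ∞ indeterminate form.
Multiply and divide by the conjugate √(x²+6x + 10) + x; the x² terms cancel, leaving (6x + 10)/(√(x²+6x + 10)+x) → 6/2 = 3.
Limit = 3.

Final answer: 3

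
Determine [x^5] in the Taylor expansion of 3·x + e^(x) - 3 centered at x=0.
Expand to order 5: 3·x + e^(x) - 3 = x^5/120 + x^4/24 + x^3/6 + x^2/2 + 4·x - 2 + O(x^6).
The coefficient of x^5 is 1/120.

Final answer: 1/120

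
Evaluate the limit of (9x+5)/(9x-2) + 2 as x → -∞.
Evaluate the dominant behaviour as x → -∞; each term tends to a finite value or vanishes.
Limit = 3.

Final answer: 3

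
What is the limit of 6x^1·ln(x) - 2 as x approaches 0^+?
The product is a 0·∞ indeterminate form at x → 0⁺.
Rewrite the product as 6·ln(x) / x^(-1) and apply L'Hôpital, or use the standard hierarchy x^(-1) ≫ |ln x| as x → 0⁺.
The indeterminate product → 0, so the limit = -2.

Final answer: -2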